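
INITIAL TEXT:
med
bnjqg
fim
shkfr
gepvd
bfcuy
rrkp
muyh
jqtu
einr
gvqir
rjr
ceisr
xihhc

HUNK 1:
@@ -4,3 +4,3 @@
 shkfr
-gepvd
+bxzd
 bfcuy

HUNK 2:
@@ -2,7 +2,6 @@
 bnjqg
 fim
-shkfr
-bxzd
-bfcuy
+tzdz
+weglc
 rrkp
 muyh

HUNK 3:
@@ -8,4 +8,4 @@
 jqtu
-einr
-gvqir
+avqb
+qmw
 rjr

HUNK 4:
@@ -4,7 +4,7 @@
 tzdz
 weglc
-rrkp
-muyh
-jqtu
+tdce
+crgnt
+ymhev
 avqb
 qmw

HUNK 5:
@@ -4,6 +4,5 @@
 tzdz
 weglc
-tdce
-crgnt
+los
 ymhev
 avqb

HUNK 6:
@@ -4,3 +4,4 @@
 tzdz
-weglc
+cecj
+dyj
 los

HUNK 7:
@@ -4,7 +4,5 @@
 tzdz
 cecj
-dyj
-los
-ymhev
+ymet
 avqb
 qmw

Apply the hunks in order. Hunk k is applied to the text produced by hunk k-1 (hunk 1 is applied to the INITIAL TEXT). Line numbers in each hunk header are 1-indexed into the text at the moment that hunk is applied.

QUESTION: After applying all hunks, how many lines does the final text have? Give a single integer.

Hunk 1: at line 4 remove [gepvd] add [bxzd] -> 14 lines: med bnjqg fim shkfr bxzd bfcuy rrkp muyh jqtu einr gvqir rjr ceisr xihhc
Hunk 2: at line 2 remove [shkfr,bxzd,bfcuy] add [tzdz,weglc] -> 13 lines: med bnjqg fim tzdz weglc rrkp muyh jqtu einr gvqir rjr ceisr xihhc
Hunk 3: at line 8 remove [einr,gvqir] add [avqb,qmw] -> 13 lines: med bnjqg fim tzdz weglc rrkp muyh jqtu avqb qmw rjr ceisr xihhc
Hunk 4: at line 4 remove [rrkp,muyh,jqtu] add [tdce,crgnt,ymhev] -> 13 lines: med bnjqg fim tzdz weglc tdce crgnt ymhev avqb qmw rjr ceisr xihhc
Hunk 5: at line 4 remove [tdce,crgnt] add [los] -> 12 lines: med bnjqg fim tzdz weglc los ymhev avqb qmw rjr ceisr xihhc
Hunk 6: at line 4 remove [weglc] add [cecj,dyj] -> 13 lines: med bnjqg fim tzdz cecj dyj los ymhev avqb qmw rjr ceisr xihhc
Hunk 7: at line 4 remove [dyj,los,ymhev] add [ymet] -> 11 lines: med bnjqg fim tzdz cecj ymet avqb qmw rjr ceisr xihhc
Final line count: 11

Answer: 11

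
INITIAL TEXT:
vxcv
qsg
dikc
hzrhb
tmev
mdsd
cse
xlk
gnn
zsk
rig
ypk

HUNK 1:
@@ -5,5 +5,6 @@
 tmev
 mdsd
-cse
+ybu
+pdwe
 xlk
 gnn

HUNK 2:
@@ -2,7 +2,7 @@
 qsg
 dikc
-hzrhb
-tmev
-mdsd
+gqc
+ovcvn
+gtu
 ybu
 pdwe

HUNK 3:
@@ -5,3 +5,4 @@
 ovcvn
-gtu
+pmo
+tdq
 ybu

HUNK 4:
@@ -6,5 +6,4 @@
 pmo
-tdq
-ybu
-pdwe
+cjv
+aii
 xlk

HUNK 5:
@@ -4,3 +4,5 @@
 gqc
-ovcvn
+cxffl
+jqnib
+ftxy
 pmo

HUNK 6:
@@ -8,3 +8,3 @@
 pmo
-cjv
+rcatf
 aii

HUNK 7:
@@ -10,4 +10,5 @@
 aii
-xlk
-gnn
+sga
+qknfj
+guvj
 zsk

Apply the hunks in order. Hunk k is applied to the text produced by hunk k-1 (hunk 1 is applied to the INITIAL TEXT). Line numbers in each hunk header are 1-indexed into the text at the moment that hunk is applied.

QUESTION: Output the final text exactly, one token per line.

Answer: vxcv
qsg
dikc
gqc
cxffl
jqnib
ftxy
pmo
rcatf
aii
sga
qknfj
guvj
zsk
rig
ypk

Derivation:
Hunk 1: at line 5 remove [cse] add [ybu,pdwe] -> 13 lines: vxcv qsg dikc hzrhb tmev mdsd ybu pdwe xlk gnn zsk rig ypk
Hunk 2: at line 2 remove [hzrhb,tmev,mdsd] add [gqc,ovcvn,gtu] -> 13 lines: vxcv qsg dikc gqc ovcvn gtu ybu pdwe xlk gnn zsk rig ypk
Hunk 3: at line 5 remove [gtu] add [pmo,tdq] -> 14 lines: vxcv qsg dikc gqc ovcvn pmo tdq ybu pdwe xlk gnn zsk rig ypk
Hunk 4: at line 6 remove [tdq,ybu,pdwe] add [cjv,aii] -> 13 lines: vxcv qsg dikc gqc ovcvn pmo cjv aii xlk gnn zsk rig ypk
Hunk 5: at line 4 remove [ovcvn] add [cxffl,jqnib,ftxy] -> 15 lines: vxcv qsg dikc gqc cxffl jqnib ftxy pmo cjv aii xlk gnn zsk rig ypk
Hunk 6: at line 8 remove [cjv] add [rcatf] -> 15 lines: vxcv qsg dikc gqc cxffl jqnib ftxy pmo rcatf aii xlk gnn zsk rig ypk
Hunk 7: at line 10 remove [xlk,gnn] add [sga,qknfj,guvj] -> 16 lines: vxcv qsg dikc gqc cxffl jqnib ftxy pmo rcatf aii sga qknfj guvj zsk rig ypk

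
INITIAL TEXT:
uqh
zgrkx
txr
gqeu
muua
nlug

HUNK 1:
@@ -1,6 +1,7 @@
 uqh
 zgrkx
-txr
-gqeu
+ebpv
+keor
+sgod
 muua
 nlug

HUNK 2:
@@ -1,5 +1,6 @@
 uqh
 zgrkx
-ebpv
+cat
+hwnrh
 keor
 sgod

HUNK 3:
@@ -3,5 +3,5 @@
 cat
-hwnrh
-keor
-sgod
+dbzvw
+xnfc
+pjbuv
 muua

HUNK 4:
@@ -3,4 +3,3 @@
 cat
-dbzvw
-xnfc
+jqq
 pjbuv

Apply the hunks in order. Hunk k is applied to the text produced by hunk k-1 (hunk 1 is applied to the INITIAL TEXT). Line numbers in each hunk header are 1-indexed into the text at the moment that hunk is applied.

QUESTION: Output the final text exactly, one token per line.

Answer: uqh
zgrkx
cat
jqq
pjbuv
muua
nlug

Derivation:
Hunk 1: at line 1 remove [txr,gqeu] add [ebpv,keor,sgod] -> 7 lines: uqh zgrkx ebpv keor sgod muua nlug
Hunk 2: at line 1 remove [ebpv] add [cat,hwnrh] -> 8 lines: uqh zgrkx cat hwnrh keor sgod muua nlug
Hunk 3: at line 3 remove [hwnrh,keor,sgod] add [dbzvw,xnfc,pjbuv] -> 8 lines: uqh zgrkx cat dbzvw xnfc pjbuv muua nlug
Hunk 4: at line 3 remove [dbzvw,xnfc] add [jqq] -> 7 lines: uqh zgrkx cat jqq pjbuv muua nlug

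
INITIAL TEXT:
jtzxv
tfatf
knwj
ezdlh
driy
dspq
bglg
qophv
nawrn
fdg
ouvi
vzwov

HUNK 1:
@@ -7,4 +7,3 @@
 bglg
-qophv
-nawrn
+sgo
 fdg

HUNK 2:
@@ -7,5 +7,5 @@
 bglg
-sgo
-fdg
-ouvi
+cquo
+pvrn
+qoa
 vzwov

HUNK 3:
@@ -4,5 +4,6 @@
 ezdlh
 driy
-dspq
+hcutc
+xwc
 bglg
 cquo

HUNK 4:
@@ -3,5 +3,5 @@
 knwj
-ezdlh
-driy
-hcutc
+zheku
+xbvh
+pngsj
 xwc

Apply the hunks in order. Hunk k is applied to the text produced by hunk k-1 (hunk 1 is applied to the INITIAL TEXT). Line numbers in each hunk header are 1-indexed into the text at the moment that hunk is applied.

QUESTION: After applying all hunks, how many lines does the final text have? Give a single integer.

Answer: 12

Derivation:
Hunk 1: at line 7 remove [qophv,nawrn] add [sgo] -> 11 lines: jtzxv tfatf knwj ezdlh driy dspq bglg sgo fdg ouvi vzwov
Hunk 2: at line 7 remove [sgo,fdg,ouvi] add [cquo,pvrn,qoa] -> 11 lines: jtzxv tfatf knwj ezdlh driy dspq bglg cquo pvrn qoa vzwov
Hunk 3: at line 4 remove [dspq] add [hcutc,xwc] -> 12 lines: jtzxv tfatf knwj ezdlh driy hcutc xwc bglg cquo pvrn qoa vzwov
Hunk 4: at line 3 remove [ezdlh,driy,hcutc] add [zheku,xbvh,pngsj] -> 12 lines: jtzxv tfatf knwj zheku xbvh pngsj xwc bglg cquo pvrn qoa vzwov
Final line count: 12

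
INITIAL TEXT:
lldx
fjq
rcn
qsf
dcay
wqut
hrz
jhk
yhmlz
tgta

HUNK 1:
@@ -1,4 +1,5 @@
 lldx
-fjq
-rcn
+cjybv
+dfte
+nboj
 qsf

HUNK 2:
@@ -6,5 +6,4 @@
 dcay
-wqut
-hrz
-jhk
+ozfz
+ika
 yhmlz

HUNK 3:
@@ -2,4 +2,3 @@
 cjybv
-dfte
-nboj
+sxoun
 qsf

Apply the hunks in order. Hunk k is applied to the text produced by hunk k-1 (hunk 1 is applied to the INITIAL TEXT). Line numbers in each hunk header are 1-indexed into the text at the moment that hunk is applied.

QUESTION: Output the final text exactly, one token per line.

Answer: lldx
cjybv
sxoun
qsf
dcay
ozfz
ika
yhmlz
tgta

Derivation:
Hunk 1: at line 1 remove [fjq,rcn] add [cjybv,dfte,nboj] -> 11 lines: lldx cjybv dfte nboj qsf dcay wqut hrz jhk yhmlz tgta
Hunk 2: at line 6 remove [wqut,hrz,jhk] add [ozfz,ika] -> 10 lines: lldx cjybv dfte nboj qsf dcay ozfz ika yhmlz tgta
Hunk 3: at line 2 remove [dfte,nboj] add [sxoun] -> 9 lines: lldx cjybv sxoun qsf dcay ozfz ika yhmlz tgta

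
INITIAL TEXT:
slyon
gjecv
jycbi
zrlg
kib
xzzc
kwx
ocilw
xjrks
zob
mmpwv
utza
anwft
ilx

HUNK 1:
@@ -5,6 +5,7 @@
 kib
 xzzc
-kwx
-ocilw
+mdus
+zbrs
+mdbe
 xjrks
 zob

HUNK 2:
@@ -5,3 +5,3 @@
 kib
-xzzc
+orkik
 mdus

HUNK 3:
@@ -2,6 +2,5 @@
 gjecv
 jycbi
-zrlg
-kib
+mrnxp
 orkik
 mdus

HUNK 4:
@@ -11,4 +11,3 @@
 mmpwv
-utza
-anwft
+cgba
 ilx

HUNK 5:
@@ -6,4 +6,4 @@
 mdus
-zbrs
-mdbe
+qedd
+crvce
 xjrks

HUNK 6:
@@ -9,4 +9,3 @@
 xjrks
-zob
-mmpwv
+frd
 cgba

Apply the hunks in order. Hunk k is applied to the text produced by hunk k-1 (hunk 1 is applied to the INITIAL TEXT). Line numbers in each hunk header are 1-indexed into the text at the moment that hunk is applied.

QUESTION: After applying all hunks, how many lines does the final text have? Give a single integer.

Answer: 12

Derivation:
Hunk 1: at line 5 remove [kwx,ocilw] add [mdus,zbrs,mdbe] -> 15 lines: slyon gjecv jycbi zrlg kib xzzc mdus zbrs mdbe xjrks zob mmpwv utza anwft ilx
Hunk 2: at line 5 remove [xzzc] add [orkik] -> 15 lines: slyon gjecv jycbi zrlg kib orkik mdus zbrs mdbe xjrks zob mmpwv utza anwft ilx
Hunk 3: at line 2 remove [zrlg,kib] add [mrnxp] -> 14 lines: slyon gjecv jycbi mrnxp orkik mdus zbrs mdbe xjrks zob mmpwv utza anwft ilx
Hunk 4: at line 11 remove [utza,anwft] add [cgba] -> 13 lines: slyon gjecv jycbi mrnxp orkik mdus zbrs mdbe xjrks zob mmpwv cgba ilx
Hunk 5: at line 6 remove [zbrs,mdbe] add [qedd,crvce] -> 13 lines: slyon gjecv jycbi mrnxp orkik mdus qedd crvce xjrks zob mmpwv cgba ilx
Hunk 6: at line 9 remove [zob,mmpwv] add [frd] -> 12 lines: slyon gjecv jycbi mrnxp orkik mdus qedd crvce xjrks frd cgba ilx
Final line count: 12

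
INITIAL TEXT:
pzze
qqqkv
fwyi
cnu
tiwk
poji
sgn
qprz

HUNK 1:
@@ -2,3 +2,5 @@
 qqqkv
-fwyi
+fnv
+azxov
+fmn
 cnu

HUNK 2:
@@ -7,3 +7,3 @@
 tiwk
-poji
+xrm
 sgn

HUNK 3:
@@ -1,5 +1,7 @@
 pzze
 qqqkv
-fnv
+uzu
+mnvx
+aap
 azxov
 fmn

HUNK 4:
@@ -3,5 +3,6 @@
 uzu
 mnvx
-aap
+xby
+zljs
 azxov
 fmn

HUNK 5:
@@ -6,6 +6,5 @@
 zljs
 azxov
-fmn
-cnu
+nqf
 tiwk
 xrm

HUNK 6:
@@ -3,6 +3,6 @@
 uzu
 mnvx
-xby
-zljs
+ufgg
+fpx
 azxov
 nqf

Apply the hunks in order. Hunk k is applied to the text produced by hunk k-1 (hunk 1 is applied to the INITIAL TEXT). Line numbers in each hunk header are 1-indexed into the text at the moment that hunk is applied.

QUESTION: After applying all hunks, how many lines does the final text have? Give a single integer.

Answer: 12

Derivation:
Hunk 1: at line 2 remove [fwyi] add [fnv,azxov,fmn] -> 10 lines: pzze qqqkv fnv azxov fmn cnu tiwk poji sgn qprz
Hunk 2: at line 7 remove [poji] add [xrm] -> 10 lines: pzze qqqkv fnv azxov fmn cnu tiwk xrm sgn qprz
Hunk 3: at line 1 remove [fnv] add [uzu,mnvx,aap] -> 12 lines: pzze qqqkv uzu mnvx aap azxov fmn cnu tiwk xrm sgn qprz
Hunk 4: at line 3 remove [aap] add [xby,zljs] -> 13 lines: pzze qqqkv uzu mnvx xby zljs azxov fmn cnu tiwk xrm sgn qprz
Hunk 5: at line 6 remove [fmn,cnu] add [nqf] -> 12 lines: pzze qqqkv uzu mnvx xby zljs azxov nqf tiwk xrm sgn qprz
Hunk 6: at line 3 remove [xby,zljs] add [ufgg,fpx] -> 12 lines: pzze qqqkv uzu mnvx ufgg fpx azxov nqf tiwk xrm sgn qprz
Final line count: 12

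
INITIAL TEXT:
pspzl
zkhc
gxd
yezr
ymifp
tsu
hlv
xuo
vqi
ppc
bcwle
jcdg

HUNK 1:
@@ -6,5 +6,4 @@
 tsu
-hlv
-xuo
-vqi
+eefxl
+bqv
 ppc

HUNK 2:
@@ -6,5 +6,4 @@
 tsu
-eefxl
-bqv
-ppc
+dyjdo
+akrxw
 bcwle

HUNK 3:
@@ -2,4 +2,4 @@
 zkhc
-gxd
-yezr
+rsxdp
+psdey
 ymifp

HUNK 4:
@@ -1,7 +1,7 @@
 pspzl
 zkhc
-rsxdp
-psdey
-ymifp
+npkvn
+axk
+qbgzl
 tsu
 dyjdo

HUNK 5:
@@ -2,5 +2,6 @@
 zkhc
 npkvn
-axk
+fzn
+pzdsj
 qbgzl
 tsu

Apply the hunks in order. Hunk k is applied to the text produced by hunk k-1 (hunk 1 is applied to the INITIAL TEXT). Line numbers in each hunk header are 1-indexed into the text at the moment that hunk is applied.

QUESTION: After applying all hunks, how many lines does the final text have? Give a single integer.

Hunk 1: at line 6 remove [hlv,xuo,vqi] add [eefxl,bqv] -> 11 lines: pspzl zkhc gxd yezr ymifp tsu eefxl bqv ppc bcwle jcdg
Hunk 2: at line 6 remove [eefxl,bqv,ppc] add [dyjdo,akrxw] -> 10 lines: pspzl zkhc gxd yezr ymifp tsu dyjdo akrxw bcwle jcdg
Hunk 3: at line 2 remove [gxd,yezr] add [rsxdp,psdey] -> 10 lines: pspzl zkhc rsxdp psdey ymifp tsu dyjdo akrxw bcwle jcdg
Hunk 4: at line 1 remove [rsxdp,psdey,ymifp] add [npkvn,axk,qbgzl] -> 10 lines: pspzl zkhc npkvn axk qbgzl tsu dyjdo akrxw bcwle jcdg
Hunk 5: at line 2 remove [axk] add [fzn,pzdsj] -> 11 lines: pspzl zkhc npkvn fzn pzdsj qbgzl tsu dyjdo akrxw bcwle jcdg
Final line count: 11

Answer: 11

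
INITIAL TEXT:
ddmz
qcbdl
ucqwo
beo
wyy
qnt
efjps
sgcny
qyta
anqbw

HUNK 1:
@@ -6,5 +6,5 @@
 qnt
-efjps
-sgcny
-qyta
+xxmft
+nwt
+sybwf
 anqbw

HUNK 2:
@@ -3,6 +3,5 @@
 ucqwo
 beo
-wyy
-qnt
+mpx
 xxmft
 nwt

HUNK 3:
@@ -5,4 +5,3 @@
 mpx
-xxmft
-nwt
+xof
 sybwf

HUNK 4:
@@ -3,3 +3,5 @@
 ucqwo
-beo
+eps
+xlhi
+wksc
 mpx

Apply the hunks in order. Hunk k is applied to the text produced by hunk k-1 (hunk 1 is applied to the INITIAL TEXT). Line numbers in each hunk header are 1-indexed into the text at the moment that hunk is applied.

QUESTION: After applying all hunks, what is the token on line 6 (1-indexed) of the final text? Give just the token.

Answer: wksc

Derivation:
Hunk 1: at line 6 remove [efjps,sgcny,qyta] add [xxmft,nwt,sybwf] -> 10 lines: ddmz qcbdl ucqwo beo wyy qnt xxmft nwt sybwf anqbw
Hunk 2: at line 3 remove [wyy,qnt] add [mpx] -> 9 lines: ddmz qcbdl ucqwo beo mpx xxmft nwt sybwf anqbw
Hunk 3: at line 5 remove [xxmft,nwt] add [xof] -> 8 lines: ddmz qcbdl ucqwo beo mpx xof sybwf anqbw
Hunk 4: at line 3 remove [beo] add [eps,xlhi,wksc] -> 10 lines: ddmz qcbdl ucqwo eps xlhi wksc mpx xof sybwf anqbw
Final line 6: wksc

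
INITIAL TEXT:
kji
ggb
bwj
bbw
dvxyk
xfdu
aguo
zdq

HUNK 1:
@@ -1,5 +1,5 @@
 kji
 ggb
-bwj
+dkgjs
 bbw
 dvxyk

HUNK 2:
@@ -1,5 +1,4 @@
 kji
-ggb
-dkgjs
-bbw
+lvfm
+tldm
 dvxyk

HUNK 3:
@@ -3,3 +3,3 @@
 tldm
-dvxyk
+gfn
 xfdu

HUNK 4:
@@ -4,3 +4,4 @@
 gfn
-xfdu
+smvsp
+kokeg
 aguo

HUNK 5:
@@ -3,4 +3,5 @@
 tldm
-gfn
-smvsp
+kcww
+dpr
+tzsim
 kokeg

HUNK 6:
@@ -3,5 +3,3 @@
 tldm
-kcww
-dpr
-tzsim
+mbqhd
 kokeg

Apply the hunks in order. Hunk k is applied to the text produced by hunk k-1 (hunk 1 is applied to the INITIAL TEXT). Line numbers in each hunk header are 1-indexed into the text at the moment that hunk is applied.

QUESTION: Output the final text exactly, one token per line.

Answer: kji
lvfm
tldm
mbqhd
kokeg
aguo
zdq

Derivation:
Hunk 1: at line 1 remove [bwj] add [dkgjs] -> 8 lines: kji ggb dkgjs bbw dvxyk xfdu aguo zdq
Hunk 2: at line 1 remove [ggb,dkgjs,bbw] add [lvfm,tldm] -> 7 lines: kji lvfm tldm dvxyk xfdu aguo zdq
Hunk 3: at line 3 remove [dvxyk] add [gfn] -> 7 lines: kji lvfm tldm gfn xfdu aguo zdq
Hunk 4: at line 4 remove [xfdu] add [smvsp,kokeg] -> 8 lines: kji lvfm tldm gfn smvsp kokeg aguo zdq
Hunk 5: at line 3 remove [gfn,smvsp] add [kcww,dpr,tzsim] -> 9 lines: kji lvfm tldm kcww dpr tzsim kokeg aguo zdq
Hunk 6: at line 3 remove [kcww,dpr,tzsim] add [mbqhd] -> 7 lines: kji lvfm tldm mbqhd kokeg aguo zdq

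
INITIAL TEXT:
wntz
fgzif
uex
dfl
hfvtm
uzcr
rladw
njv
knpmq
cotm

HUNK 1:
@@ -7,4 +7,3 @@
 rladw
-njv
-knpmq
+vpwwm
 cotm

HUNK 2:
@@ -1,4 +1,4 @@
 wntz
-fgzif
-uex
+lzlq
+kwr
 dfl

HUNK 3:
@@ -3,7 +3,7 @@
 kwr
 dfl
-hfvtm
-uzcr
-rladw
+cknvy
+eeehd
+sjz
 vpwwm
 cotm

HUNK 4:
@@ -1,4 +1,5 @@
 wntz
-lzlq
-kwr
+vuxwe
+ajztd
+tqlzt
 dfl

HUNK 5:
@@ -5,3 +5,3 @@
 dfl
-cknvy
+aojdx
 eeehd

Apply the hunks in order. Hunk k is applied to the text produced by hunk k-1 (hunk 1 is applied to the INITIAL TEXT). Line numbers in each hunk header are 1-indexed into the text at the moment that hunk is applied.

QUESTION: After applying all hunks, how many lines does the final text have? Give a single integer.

Answer: 10

Derivation:
Hunk 1: at line 7 remove [njv,knpmq] add [vpwwm] -> 9 lines: wntz fgzif uex dfl hfvtm uzcr rladw vpwwm cotm
Hunk 2: at line 1 remove [fgzif,uex] add [lzlq,kwr] -> 9 lines: wntz lzlq kwr dfl hfvtm uzcr rladw vpwwm cotm
Hunk 3: at line 3 remove [hfvtm,uzcr,rladw] add [cknvy,eeehd,sjz] -> 9 lines: wntz lzlq kwr dfl cknvy eeehd sjz vpwwm cotm
Hunk 4: at line 1 remove [lzlq,kwr] add [vuxwe,ajztd,tqlzt] -> 10 lines: wntz vuxwe ajztd tqlzt dfl cknvy eeehd sjz vpwwm cotm
Hunk 5: at line 5 remove [cknvy] add [aojdx] -> 10 lines: wntz vuxwe ajztd tqlzt dfl aojdx eeehd sjz vpwwm cotm
Final line count: 10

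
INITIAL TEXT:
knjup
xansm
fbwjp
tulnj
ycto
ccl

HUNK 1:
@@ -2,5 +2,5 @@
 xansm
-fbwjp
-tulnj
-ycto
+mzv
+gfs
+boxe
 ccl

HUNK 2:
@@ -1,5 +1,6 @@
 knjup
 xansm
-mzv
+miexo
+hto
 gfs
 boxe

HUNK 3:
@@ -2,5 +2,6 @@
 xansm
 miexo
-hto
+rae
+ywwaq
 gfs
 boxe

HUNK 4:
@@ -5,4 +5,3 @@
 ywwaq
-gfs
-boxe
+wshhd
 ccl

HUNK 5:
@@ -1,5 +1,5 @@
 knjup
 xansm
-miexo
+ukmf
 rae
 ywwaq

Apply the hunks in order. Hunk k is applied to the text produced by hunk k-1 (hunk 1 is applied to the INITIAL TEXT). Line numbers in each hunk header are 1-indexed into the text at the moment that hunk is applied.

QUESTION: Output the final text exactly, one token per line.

Hunk 1: at line 2 remove [fbwjp,tulnj,ycto] add [mzv,gfs,boxe] -> 6 lines: knjup xansm mzv gfs boxe ccl
Hunk 2: at line 1 remove [mzv] add [miexo,hto] -> 7 lines: knjup xansm miexo hto gfs boxe ccl
Hunk 3: at line 2 remove [hto] add [rae,ywwaq] -> 8 lines: knjup xansm miexo rae ywwaq gfs boxe ccl
Hunk 4: at line 5 remove [gfs,boxe] add [wshhd] -> 7 lines: knjup xansm miexo rae ywwaq wshhd ccl
Hunk 5: at line 1 remove [miexo] add [ukmf] -> 7 lines: knjup xansm ukmf rae ywwaq wshhd ccl

Answer: knjup
xansm
ukmf
rae
ywwaq
wshhd
ccl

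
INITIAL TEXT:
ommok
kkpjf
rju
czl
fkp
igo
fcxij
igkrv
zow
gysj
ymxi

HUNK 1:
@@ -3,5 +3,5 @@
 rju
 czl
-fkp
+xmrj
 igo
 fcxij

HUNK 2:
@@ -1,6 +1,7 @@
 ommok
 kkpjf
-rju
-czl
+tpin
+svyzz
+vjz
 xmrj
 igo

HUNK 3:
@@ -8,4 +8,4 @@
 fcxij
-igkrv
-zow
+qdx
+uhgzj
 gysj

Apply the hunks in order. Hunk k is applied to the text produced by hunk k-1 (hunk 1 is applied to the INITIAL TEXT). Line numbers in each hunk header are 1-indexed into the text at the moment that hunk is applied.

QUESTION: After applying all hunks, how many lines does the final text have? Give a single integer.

Answer: 12

Derivation:
Hunk 1: at line 3 remove [fkp] add [xmrj] -> 11 lines: ommok kkpjf rju czl xmrj igo fcxij igkrv zow gysj ymxi
Hunk 2: at line 1 remove [rju,czl] add [tpin,svyzz,vjz] -> 12 lines: ommok kkpjf tpin svyzz vjz xmrj igo fcxij igkrv zow gysj ymxi
Hunk 3: at line 8 remove [igkrv,zow] add [qdx,uhgzj] -> 12 lines: ommok kkpjf tpin svyzz vjz xmrj igo fcxij qdx uhgzj gysj ymxi
Final line count: 12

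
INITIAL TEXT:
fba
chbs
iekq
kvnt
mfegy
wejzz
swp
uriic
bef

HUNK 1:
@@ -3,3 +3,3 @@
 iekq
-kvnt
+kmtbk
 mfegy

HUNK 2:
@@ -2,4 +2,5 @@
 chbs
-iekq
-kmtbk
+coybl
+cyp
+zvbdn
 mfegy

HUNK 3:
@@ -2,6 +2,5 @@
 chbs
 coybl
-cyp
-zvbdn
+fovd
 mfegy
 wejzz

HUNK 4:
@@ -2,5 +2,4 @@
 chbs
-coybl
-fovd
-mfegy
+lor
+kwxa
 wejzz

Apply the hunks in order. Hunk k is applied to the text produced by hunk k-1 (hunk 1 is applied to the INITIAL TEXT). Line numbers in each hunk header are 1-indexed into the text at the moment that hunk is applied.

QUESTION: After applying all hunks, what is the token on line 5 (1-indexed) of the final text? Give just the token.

Hunk 1: at line 3 remove [kvnt] add [kmtbk] -> 9 lines: fba chbs iekq kmtbk mfegy wejzz swp uriic bef
Hunk 2: at line 2 remove [iekq,kmtbk] add [coybl,cyp,zvbdn] -> 10 lines: fba chbs coybl cyp zvbdn mfegy wejzz swp uriic bef
Hunk 3: at line 2 remove [cyp,zvbdn] add [fovd] -> 9 lines: fba chbs coybl fovd mfegy wejzz swp uriic bef
Hunk 4: at line 2 remove [coybl,fovd,mfegy] add [lor,kwxa] -> 8 lines: fba chbs lor kwxa wejzz swp uriic bef
Final line 5: wejzz

Answer: wejzz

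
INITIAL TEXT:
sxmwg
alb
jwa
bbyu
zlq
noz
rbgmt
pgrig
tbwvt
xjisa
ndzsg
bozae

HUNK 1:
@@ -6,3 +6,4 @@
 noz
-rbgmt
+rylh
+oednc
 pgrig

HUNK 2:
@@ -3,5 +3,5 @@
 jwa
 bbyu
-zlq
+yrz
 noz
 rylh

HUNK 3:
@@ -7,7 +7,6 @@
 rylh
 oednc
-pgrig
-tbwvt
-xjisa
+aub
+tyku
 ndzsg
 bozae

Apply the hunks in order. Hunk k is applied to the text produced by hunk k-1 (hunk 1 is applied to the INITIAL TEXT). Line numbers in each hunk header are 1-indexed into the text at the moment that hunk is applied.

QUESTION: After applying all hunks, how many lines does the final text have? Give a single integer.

Answer: 12

Derivation:
Hunk 1: at line 6 remove [rbgmt] add [rylh,oednc] -> 13 lines: sxmwg alb jwa bbyu zlq noz rylh oednc pgrig tbwvt xjisa ndzsg bozae
Hunk 2: at line 3 remove [zlq] add [yrz] -> 13 lines: sxmwg alb jwa bbyu yrz noz rylh oednc pgrig tbwvt xjisa ndzsg bozae
Hunk 3: at line 7 remove [pgrig,tbwvt,xjisa] add [aub,tyku] -> 12 lines: sxmwg alb jwa bbyu yrz noz rylh oednc aub tyku ndzsg bozae
Final line count: 12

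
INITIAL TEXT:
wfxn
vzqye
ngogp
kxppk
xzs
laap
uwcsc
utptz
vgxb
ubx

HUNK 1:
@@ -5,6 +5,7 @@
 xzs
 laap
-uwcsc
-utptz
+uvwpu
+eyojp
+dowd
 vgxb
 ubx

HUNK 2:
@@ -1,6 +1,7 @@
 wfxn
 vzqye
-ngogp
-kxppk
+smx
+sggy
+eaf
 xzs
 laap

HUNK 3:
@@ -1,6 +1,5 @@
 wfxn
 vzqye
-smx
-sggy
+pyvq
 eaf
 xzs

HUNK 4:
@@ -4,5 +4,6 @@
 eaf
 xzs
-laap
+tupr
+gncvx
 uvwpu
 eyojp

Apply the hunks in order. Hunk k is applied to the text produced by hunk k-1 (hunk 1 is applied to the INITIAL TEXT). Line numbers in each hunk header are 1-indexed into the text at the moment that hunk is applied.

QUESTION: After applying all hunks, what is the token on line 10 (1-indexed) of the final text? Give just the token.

Answer: dowd

Derivation:
Hunk 1: at line 5 remove [uwcsc,utptz] add [uvwpu,eyojp,dowd] -> 11 lines: wfxn vzqye ngogp kxppk xzs laap uvwpu eyojp dowd vgxb ubx
Hunk 2: at line 1 remove [ngogp,kxppk] add [smx,sggy,eaf] -> 12 lines: wfxn vzqye smx sggy eaf xzs laap uvwpu eyojp dowd vgxb ubx
Hunk 3: at line 1 remove [smx,sggy] add [pyvq] -> 11 lines: wfxn vzqye pyvq eaf xzs laap uvwpu eyojp dowd vgxb ubx
Hunk 4: at line 4 remove [laap] add [tupr,gncvx] -> 12 lines: wfxn vzqye pyvq eaf xzs tupr gncvx uvwpu eyojp dowd vgxb ubx
Final line 10: dowd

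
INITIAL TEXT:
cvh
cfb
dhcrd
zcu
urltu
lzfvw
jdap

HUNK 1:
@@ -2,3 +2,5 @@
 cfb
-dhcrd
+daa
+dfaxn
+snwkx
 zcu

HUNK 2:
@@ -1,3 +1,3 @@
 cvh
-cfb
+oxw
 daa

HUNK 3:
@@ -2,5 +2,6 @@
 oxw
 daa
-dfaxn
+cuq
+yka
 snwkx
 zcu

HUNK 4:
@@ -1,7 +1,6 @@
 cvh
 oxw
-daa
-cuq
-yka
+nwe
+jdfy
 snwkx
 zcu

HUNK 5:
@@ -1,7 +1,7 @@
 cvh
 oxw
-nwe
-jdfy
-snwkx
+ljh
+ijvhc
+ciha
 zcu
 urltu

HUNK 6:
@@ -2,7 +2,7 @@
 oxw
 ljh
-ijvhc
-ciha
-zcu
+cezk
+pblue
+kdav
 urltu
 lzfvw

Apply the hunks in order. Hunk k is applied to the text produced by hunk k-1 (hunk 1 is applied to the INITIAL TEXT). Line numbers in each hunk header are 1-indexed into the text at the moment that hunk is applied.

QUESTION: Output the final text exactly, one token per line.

Answer: cvh
oxw
ljh
cezk
pblue
kdav
urltu
lzfvw
jdap

Derivation:
Hunk 1: at line 2 remove [dhcrd] add [daa,dfaxn,snwkx] -> 9 lines: cvh cfb daa dfaxn snwkx zcu urltu lzfvw jdap
Hunk 2: at line 1 remove [cfb] add [oxw] -> 9 lines: cvh oxw daa dfaxn snwkx zcu urltu lzfvw jdap
Hunk 3: at line 2 remove [dfaxn] add [cuq,yka] -> 10 lines: cvh oxw daa cuq yka snwkx zcu urltu lzfvw jdap
Hunk 4: at line 1 remove [daa,cuq,yka] add [nwe,jdfy] -> 9 lines: cvh oxw nwe jdfy snwkx zcu urltu lzfvw jdap
Hunk 5: at line 1 remove [nwe,jdfy,snwkx] add [ljh,ijvhc,ciha] -> 9 lines: cvh oxw ljh ijvhc ciha zcu urltu lzfvw jdap
Hunk 6: at line 2 remove [ijvhc,ciha,zcu] add [cezk,pblue,kdav] -> 9 lines: cvh oxw ljh cezk pblue kdav urltu lzfvw jdap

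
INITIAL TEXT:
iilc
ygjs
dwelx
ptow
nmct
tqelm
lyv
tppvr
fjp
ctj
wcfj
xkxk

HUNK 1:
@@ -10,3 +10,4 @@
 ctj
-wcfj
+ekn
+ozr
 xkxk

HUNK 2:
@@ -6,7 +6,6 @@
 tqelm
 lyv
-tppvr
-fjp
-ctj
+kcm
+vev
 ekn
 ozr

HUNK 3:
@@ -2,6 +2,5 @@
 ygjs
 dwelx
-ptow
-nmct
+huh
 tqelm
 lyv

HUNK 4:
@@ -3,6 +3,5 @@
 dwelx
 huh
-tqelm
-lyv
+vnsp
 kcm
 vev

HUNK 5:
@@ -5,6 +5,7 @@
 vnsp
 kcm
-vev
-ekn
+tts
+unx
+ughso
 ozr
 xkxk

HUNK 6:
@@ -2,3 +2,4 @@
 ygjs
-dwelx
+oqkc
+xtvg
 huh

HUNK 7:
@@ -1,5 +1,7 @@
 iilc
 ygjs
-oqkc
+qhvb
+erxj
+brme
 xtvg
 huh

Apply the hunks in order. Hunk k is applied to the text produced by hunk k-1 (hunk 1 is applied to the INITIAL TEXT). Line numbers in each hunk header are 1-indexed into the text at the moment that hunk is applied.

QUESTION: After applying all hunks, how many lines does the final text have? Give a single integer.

Hunk 1: at line 10 remove [wcfj] add [ekn,ozr] -> 13 lines: iilc ygjs dwelx ptow nmct tqelm lyv tppvr fjp ctj ekn ozr xkxk
Hunk 2: at line 6 remove [tppvr,fjp,ctj] add [kcm,vev] -> 12 lines: iilc ygjs dwelx ptow nmct tqelm lyv kcm vev ekn ozr xkxk
Hunk 3: at line 2 remove [ptow,nmct] add [huh] -> 11 lines: iilc ygjs dwelx huh tqelm lyv kcm vev ekn ozr xkxk
Hunk 4: at line 3 remove [tqelm,lyv] add [vnsp] -> 10 lines: iilc ygjs dwelx huh vnsp kcm vev ekn ozr xkxk
Hunk 5: at line 5 remove [vev,ekn] add [tts,unx,ughso] -> 11 lines: iilc ygjs dwelx huh vnsp kcm tts unx ughso ozr xkxk
Hunk 6: at line 2 remove [dwelx] add [oqkc,xtvg] -> 12 lines: iilc ygjs oqkc xtvg huh vnsp kcm tts unx ughso ozr xkxk
Hunk 7: at line 1 remove [oqkc] add [qhvb,erxj,brme] -> 14 lines: iilc ygjs qhvb erxj brme xtvg huh vnsp kcm tts unx ughso ozr xkxk
Final line count: 14

Answer: 14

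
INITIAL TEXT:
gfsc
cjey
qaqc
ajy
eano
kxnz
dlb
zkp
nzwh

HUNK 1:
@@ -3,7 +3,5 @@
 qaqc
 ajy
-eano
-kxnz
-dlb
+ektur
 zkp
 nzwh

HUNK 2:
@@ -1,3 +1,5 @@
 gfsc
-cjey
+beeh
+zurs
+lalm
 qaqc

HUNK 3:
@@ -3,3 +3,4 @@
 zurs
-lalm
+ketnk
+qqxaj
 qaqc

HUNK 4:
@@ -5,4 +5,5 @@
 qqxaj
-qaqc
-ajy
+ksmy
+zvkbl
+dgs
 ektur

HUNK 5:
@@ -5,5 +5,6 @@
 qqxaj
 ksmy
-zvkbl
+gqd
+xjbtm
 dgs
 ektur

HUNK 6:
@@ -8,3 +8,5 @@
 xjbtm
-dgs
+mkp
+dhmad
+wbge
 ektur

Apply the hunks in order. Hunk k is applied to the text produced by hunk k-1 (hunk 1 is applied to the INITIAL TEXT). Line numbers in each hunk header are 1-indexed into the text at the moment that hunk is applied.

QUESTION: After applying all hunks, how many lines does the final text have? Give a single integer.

Answer: 14

Derivation:
Hunk 1: at line 3 remove [eano,kxnz,dlb] add [ektur] -> 7 lines: gfsc cjey qaqc ajy ektur zkp nzwh
Hunk 2: at line 1 remove [cjey] add [beeh,zurs,lalm] -> 9 lines: gfsc beeh zurs lalm qaqc ajy ektur zkp nzwh
Hunk 3: at line 3 remove [lalm] add [ketnk,qqxaj] -> 10 lines: gfsc beeh zurs ketnk qqxaj qaqc ajy ektur zkp nzwh
Hunk 4: at line 5 remove [qaqc,ajy] add [ksmy,zvkbl,dgs] -> 11 lines: gfsc beeh zurs ketnk qqxaj ksmy zvkbl dgs ektur zkp nzwh
Hunk 5: at line 5 remove [zvkbl] add [gqd,xjbtm] -> 12 lines: gfsc beeh zurs ketnk qqxaj ksmy gqd xjbtm dgs ektur zkp nzwh
Hunk 6: at line 8 remove [dgs] add [mkp,dhmad,wbge] -> 14 lines: gfsc beeh zurs ketnk qqxaj ksmy gqd xjbtm mkp dhmad wbge ektur zkp nzwh
Final line count: 14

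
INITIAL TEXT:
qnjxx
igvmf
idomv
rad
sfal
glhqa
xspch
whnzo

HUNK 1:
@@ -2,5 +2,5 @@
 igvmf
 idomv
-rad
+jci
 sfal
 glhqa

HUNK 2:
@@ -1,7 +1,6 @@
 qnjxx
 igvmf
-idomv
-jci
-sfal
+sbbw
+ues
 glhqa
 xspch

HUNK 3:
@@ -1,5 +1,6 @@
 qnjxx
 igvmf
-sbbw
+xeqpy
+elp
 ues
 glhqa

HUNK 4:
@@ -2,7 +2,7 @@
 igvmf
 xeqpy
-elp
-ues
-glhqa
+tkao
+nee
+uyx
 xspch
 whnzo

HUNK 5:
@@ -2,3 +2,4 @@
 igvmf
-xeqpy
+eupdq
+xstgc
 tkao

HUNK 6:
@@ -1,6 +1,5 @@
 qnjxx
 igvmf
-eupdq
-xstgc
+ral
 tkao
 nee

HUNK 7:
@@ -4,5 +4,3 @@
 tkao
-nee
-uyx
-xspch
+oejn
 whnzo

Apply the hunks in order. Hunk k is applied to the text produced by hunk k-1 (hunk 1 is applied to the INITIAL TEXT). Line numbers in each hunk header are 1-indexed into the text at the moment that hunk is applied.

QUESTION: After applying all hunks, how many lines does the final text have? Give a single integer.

Answer: 6

Derivation:
Hunk 1: at line 2 remove [rad] add [jci] -> 8 lines: qnjxx igvmf idomv jci sfal glhqa xspch whnzo
Hunk 2: at line 1 remove [idomv,jci,sfal] add [sbbw,ues] -> 7 lines: qnjxx igvmf sbbw ues glhqa xspch whnzo
Hunk 3: at line 1 remove [sbbw] add [xeqpy,elp] -> 8 lines: qnjxx igvmf xeqpy elp ues glhqa xspch whnzo
Hunk 4: at line 2 remove [elp,ues,glhqa] add [tkao,nee,uyx] -> 8 lines: qnjxx igvmf xeqpy tkao nee uyx xspch whnzo
Hunk 5: at line 2 remove [xeqpy] add [eupdq,xstgc] -> 9 lines: qnjxx igvmf eupdq xstgc tkao nee uyx xspch whnzo
Hunk 6: at line 1 remove [eupdq,xstgc] add [ral] -> 8 lines: qnjxx igvmf ral tkao nee uyx xspch whnzo
Hunk 7: at line 4 remove [nee,uyx,xspch] add [oejn] -> 6 lines: qnjxx igvmf ral tkao oejn whnzo
Final line count: 6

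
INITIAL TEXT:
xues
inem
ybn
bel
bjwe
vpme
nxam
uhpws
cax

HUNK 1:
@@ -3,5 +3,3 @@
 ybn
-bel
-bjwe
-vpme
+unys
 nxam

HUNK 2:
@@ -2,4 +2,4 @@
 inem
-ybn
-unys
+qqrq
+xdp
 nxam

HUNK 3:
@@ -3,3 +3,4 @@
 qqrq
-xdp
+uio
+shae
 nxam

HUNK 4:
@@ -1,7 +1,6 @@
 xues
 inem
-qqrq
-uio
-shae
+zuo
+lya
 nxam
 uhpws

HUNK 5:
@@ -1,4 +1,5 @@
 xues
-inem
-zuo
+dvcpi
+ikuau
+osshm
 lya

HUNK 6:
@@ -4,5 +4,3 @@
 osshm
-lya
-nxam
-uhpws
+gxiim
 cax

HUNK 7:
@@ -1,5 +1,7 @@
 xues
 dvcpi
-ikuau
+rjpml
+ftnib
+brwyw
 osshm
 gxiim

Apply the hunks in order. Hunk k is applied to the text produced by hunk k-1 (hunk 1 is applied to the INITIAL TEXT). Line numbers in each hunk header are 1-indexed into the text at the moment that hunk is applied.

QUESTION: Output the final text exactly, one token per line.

Hunk 1: at line 3 remove [bel,bjwe,vpme] add [unys] -> 7 lines: xues inem ybn unys nxam uhpws cax
Hunk 2: at line 2 remove [ybn,unys] add [qqrq,xdp] -> 7 lines: xues inem qqrq xdp nxam uhpws cax
Hunk 3: at line 3 remove [xdp] add [uio,shae] -> 8 lines: xues inem qqrq uio shae nxam uhpws cax
Hunk 4: at line 1 remove [qqrq,uio,shae] add [zuo,lya] -> 7 lines: xues inem zuo lya nxam uhpws cax
Hunk 5: at line 1 remove [inem,zuo] add [dvcpi,ikuau,osshm] -> 8 lines: xues dvcpi ikuau osshm lya nxam uhpws cax
Hunk 6: at line 4 remove [lya,nxam,uhpws] add [gxiim] -> 6 lines: xues dvcpi ikuau osshm gxiim cax
Hunk 7: at line 1 remove [ikuau] add [rjpml,ftnib,brwyw] -> 8 lines: xues dvcpi rjpml ftnib brwyw osshm gxiim cax

Answer: xues
dvcpi
rjpml
ftnib
brwyw
osshm
gxiim
cax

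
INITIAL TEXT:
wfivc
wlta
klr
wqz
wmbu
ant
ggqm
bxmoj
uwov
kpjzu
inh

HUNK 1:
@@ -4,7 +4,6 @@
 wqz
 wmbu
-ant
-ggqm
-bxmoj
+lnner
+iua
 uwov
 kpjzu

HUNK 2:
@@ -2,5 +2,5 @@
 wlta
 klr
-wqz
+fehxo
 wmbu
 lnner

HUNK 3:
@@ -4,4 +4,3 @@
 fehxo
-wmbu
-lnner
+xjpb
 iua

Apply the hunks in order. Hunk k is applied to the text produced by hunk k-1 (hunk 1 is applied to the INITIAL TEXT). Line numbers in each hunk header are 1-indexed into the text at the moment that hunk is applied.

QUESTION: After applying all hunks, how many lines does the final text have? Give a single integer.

Answer: 9

Derivation:
Hunk 1: at line 4 remove [ant,ggqm,bxmoj] add [lnner,iua] -> 10 lines: wfivc wlta klr wqz wmbu lnner iua uwov kpjzu inh
Hunk 2: at line 2 remove [wqz] add [fehxo] -> 10 lines: wfivc wlta klr fehxo wmbu lnner iua uwov kpjzu inh
Hunk 3: at line 4 remove [wmbu,lnner] add [xjpb] -> 9 lines: wfivc wlta klr fehxo xjpb iua uwov kpjzu inh
Final line count: 9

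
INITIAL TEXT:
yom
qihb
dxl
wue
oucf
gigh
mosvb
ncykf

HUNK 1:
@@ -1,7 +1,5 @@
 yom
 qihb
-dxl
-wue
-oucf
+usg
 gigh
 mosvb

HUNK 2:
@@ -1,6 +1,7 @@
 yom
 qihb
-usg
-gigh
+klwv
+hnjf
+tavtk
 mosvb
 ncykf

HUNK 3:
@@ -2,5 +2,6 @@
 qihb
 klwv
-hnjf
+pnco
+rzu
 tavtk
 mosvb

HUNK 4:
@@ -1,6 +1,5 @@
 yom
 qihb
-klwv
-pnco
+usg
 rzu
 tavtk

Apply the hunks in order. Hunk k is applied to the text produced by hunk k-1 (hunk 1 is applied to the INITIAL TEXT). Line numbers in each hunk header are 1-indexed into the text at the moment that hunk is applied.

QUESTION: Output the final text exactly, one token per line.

Answer: yom
qihb
usg
rzu
tavtk
mosvb
ncykf

Derivation:
Hunk 1: at line 1 remove [dxl,wue,oucf] add [usg] -> 6 lines: yom qihb usg gigh mosvb ncykf
Hunk 2: at line 1 remove [usg,gigh] add [klwv,hnjf,tavtk] -> 7 lines: yom qihb klwv hnjf tavtk mosvb ncykf
Hunk 3: at line 2 remove [hnjf] add [pnco,rzu] -> 8 lines: yom qihb klwv pnco rzu tavtk mosvb ncykf
Hunk 4: at line 1 remove [klwv,pnco] add [usg] -> 7 lines: yom qihb usg rzu tavtk mosvb ncykf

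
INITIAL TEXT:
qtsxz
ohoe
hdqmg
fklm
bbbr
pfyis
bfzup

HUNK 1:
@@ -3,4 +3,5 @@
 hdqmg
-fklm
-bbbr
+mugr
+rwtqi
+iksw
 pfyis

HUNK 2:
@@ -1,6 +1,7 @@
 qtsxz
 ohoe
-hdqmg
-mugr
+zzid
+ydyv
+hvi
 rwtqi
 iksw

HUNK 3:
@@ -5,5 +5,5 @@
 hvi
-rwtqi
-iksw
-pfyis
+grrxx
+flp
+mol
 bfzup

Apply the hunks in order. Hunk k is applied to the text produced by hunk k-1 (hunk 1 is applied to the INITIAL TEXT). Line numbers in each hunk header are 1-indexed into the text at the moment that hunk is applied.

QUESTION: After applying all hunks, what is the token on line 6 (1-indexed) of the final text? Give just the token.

Answer: grrxx

Derivation:
Hunk 1: at line 3 remove [fklm,bbbr] add [mugr,rwtqi,iksw] -> 8 lines: qtsxz ohoe hdqmg mugr rwtqi iksw pfyis bfzup
Hunk 2: at line 1 remove [hdqmg,mugr] add [zzid,ydyv,hvi] -> 9 lines: qtsxz ohoe zzid ydyv hvi rwtqi iksw pfyis bfzup
Hunk 3: at line 5 remove [rwtqi,iksw,pfyis] add [grrxx,flp,mol] -> 9 lines: qtsxz ohoe zzid ydyv hvi grrxx flp mol bfzup
Final line 6: grrxx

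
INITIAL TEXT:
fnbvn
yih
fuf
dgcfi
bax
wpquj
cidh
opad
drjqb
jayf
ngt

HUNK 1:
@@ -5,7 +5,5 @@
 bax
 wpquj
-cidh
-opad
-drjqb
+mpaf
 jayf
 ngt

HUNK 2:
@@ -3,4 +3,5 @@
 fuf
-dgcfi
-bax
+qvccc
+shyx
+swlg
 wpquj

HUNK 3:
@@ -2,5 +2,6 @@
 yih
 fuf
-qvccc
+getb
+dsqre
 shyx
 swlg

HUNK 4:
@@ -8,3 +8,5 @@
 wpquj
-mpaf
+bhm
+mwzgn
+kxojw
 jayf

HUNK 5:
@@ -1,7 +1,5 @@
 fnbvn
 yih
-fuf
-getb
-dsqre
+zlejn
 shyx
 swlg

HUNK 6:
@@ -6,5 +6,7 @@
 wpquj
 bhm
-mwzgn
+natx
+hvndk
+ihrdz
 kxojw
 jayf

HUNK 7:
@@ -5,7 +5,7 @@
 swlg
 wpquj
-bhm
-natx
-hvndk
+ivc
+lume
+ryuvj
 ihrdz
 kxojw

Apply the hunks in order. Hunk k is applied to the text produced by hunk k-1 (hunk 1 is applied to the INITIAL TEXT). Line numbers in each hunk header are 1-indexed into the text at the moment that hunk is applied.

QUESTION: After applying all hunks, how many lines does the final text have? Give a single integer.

Hunk 1: at line 5 remove [cidh,opad,drjqb] add [mpaf] -> 9 lines: fnbvn yih fuf dgcfi bax wpquj mpaf jayf ngt
Hunk 2: at line 3 remove [dgcfi,bax] add [qvccc,shyx,swlg] -> 10 lines: fnbvn yih fuf qvccc shyx swlg wpquj mpaf jayf ngt
Hunk 3: at line 2 remove [qvccc] add [getb,dsqre] -> 11 lines: fnbvn yih fuf getb dsqre shyx swlg wpquj mpaf jayf ngt
Hunk 4: at line 8 remove [mpaf] add [bhm,mwzgn,kxojw] -> 13 lines: fnbvn yih fuf getb dsqre shyx swlg wpquj bhm mwzgn kxojw jayf ngt
Hunk 5: at line 1 remove [fuf,getb,dsqre] add [zlejn] -> 11 lines: fnbvn yih zlejn shyx swlg wpquj bhm mwzgn kxojw jayf ngt
Hunk 6: at line 6 remove [mwzgn] add [natx,hvndk,ihrdz] -> 13 lines: fnbvn yih zlejn shyx swlg wpquj bhm natx hvndk ihrdz kxojw jayf ngt
Hunk 7: at line 5 remove [bhm,natx,hvndk] add [ivc,lume,ryuvj] -> 13 lines: fnbvn yih zlejn shyx swlg wpquj ivc lume ryuvj ihrdz kxojw jayf ngt
Final line count: 13

Answer: 13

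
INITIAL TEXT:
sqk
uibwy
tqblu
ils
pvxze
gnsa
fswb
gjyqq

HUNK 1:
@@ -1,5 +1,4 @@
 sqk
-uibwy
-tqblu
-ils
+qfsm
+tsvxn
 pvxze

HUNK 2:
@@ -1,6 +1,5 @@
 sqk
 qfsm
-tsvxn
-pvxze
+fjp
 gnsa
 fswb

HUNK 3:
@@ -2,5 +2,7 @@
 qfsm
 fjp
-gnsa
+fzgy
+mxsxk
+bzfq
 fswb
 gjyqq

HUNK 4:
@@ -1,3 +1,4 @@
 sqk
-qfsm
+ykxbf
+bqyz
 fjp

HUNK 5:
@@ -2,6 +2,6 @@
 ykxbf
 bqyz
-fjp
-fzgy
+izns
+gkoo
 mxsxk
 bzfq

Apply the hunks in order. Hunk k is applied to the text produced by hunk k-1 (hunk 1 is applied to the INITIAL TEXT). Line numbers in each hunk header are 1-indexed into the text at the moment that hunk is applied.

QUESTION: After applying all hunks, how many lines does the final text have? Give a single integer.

Hunk 1: at line 1 remove [uibwy,tqblu,ils] add [qfsm,tsvxn] -> 7 lines: sqk qfsm tsvxn pvxze gnsa fswb gjyqq
Hunk 2: at line 1 remove [tsvxn,pvxze] add [fjp] -> 6 lines: sqk qfsm fjp gnsa fswb gjyqq
Hunk 3: at line 2 remove [gnsa] add [fzgy,mxsxk,bzfq] -> 8 lines: sqk qfsm fjp fzgy mxsxk bzfq fswb gjyqq
Hunk 4: at line 1 remove [qfsm] add [ykxbf,bqyz] -> 9 lines: sqk ykxbf bqyz fjp fzgy mxsxk bzfq fswb gjyqq
Hunk 5: at line 2 remove [fjp,fzgy] add [izns,gkoo] -> 9 lines: sqk ykxbf bqyz izns gkoo mxsxk bzfq fswb gjyqq
Final line count: 9

Answer: 9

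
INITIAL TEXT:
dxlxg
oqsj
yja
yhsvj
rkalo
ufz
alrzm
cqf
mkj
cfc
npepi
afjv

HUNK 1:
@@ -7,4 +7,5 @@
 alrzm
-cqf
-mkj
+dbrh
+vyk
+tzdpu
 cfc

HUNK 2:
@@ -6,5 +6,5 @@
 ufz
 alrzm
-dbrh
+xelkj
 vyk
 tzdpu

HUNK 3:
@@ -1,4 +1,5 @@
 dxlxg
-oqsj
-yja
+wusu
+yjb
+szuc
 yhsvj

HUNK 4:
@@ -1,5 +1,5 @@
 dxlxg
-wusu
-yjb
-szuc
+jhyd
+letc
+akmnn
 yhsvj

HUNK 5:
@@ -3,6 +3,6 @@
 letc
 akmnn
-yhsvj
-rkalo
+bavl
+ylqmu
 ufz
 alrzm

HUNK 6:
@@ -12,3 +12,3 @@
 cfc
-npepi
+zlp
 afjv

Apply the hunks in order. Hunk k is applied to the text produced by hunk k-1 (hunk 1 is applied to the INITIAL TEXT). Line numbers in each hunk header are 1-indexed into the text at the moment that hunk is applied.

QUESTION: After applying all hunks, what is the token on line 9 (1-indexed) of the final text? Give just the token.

Answer: xelkj

Derivation:
Hunk 1: at line 7 remove [cqf,mkj] add [dbrh,vyk,tzdpu] -> 13 lines: dxlxg oqsj yja yhsvj rkalo ufz alrzm dbrh vyk tzdpu cfc npepi afjv
Hunk 2: at line 6 remove [dbrh] add [xelkj] -> 13 lines: dxlxg oqsj yja yhsvj rkalo ufz alrzm xelkj vyk tzdpu cfc npepi afjv
Hunk 3: at line 1 remove [oqsj,yja] add [wusu,yjb,szuc] -> 14 lines: dxlxg wusu yjb szuc yhsvj rkalo ufz alrzm xelkj vyk tzdpu cfc npepi afjv
Hunk 4: at line 1 remove [wusu,yjb,szuc] add [jhyd,letc,akmnn] -> 14 lines: dxlxg jhyd letc akmnn yhsvj rkalo ufz alrzm xelkj vyk tzdpu cfc npepi afjv
Hunk 5: at line 3 remove [yhsvj,rkalo] add [bavl,ylqmu] -> 14 lines: dxlxg jhyd letc akmnn bavl ylqmu ufz alrzm xelkj vyk tzdpu cfc npepi afjv
Hunk 6: at line 12 remove [npepi] add [zlp] -> 14 lines: dxlxg jhyd letc akmnn bavl ylqmu ufz alrzm xelkj vyk tzdpu cfc zlp afjv
Final line 9: xelkj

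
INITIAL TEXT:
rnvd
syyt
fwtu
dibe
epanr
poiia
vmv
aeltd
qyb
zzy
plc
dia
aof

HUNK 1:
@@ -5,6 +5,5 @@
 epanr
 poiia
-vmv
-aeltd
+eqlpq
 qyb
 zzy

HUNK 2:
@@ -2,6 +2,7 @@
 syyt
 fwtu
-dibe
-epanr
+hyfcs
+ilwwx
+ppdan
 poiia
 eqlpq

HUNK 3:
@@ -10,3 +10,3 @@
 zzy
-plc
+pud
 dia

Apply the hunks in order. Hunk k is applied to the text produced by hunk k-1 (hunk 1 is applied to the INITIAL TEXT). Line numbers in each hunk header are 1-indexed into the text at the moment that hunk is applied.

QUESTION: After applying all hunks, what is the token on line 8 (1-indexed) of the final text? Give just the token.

Answer: eqlpq

Derivation:
Hunk 1: at line 5 remove [vmv,aeltd] add [eqlpq] -> 12 lines: rnvd syyt fwtu dibe epanr poiia eqlpq qyb zzy plc dia aof
Hunk 2: at line 2 remove [dibe,epanr] add [hyfcs,ilwwx,ppdan] -> 13 lines: rnvd syyt fwtu hyfcs ilwwx ppdan poiia eqlpq qyb zzy plc dia aof
Hunk 3: at line 10 remove [plc] add [pud] -> 13 lines: rnvd syyt fwtu hyfcs ilwwx ppdan poiia eqlpq qyb zzy pud dia aof
Final line 8: eqlpq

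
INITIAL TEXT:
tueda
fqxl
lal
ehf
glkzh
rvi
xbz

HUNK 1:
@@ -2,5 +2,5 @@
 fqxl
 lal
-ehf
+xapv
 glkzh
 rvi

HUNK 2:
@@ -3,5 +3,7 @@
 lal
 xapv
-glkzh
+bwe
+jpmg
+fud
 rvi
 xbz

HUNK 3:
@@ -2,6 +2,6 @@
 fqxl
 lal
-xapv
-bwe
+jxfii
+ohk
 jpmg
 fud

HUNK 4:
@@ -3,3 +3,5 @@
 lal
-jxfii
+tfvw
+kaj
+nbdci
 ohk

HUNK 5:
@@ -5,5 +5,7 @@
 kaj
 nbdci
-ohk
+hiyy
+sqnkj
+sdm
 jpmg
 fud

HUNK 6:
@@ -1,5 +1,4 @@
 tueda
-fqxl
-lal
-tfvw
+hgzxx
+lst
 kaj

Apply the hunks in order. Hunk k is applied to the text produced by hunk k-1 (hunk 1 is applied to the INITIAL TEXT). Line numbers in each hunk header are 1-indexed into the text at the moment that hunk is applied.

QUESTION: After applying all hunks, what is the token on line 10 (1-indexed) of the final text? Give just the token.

Answer: fud

Derivation:
Hunk 1: at line 2 remove [ehf] add [xapv] -> 7 lines: tueda fqxl lal xapv glkzh rvi xbz
Hunk 2: at line 3 remove [glkzh] add [bwe,jpmg,fud] -> 9 lines: tueda fqxl lal xapv bwe jpmg fud rvi xbz
Hunk 3: at line 2 remove [xapv,bwe] add [jxfii,ohk] -> 9 lines: tueda fqxl lal jxfii ohk jpmg fud rvi xbz
Hunk 4: at line 3 remove [jxfii] add [tfvw,kaj,nbdci] -> 11 lines: tueda fqxl lal tfvw kaj nbdci ohk jpmg fud rvi xbz
Hunk 5: at line 5 remove [ohk] add [hiyy,sqnkj,sdm] -> 13 lines: tueda fqxl lal tfvw kaj nbdci hiyy sqnkj sdm jpmg fud rvi xbz
Hunk 6: at line 1 remove [fqxl,lal,tfvw] add [hgzxx,lst] -> 12 lines: tueda hgzxx lst kaj nbdci hiyy sqnkj sdm jpmg fud rvi xbz
Final line 10: fud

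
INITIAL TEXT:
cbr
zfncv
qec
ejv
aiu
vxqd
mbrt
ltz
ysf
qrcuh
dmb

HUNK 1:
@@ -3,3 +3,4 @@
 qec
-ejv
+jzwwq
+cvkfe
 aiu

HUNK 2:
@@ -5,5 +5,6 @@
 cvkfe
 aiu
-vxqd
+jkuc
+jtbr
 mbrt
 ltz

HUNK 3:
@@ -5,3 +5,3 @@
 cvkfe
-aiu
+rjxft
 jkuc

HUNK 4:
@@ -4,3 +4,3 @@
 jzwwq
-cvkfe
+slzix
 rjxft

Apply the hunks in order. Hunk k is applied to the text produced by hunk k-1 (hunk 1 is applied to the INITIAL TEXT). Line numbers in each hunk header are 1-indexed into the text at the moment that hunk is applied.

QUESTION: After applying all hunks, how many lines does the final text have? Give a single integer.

Answer: 13

Derivation:
Hunk 1: at line 3 remove [ejv] add [jzwwq,cvkfe] -> 12 lines: cbr zfncv qec jzwwq cvkfe aiu vxqd mbrt ltz ysf qrcuh dmb
Hunk 2: at line 5 remove [vxqd] add [jkuc,jtbr] -> 13 lines: cbr zfncv qec jzwwq cvkfe aiu jkuc jtbr mbrt ltz ysf qrcuh dmb
Hunk 3: at line 5 remove [aiu] add [rjxft] -> 13 lines: cbr zfncv qec jzwwq cvkfe rjxft jkuc jtbr mbrt ltz ysf qrcuh dmb
Hunk 4: at line 4 remove [cvkfe] add [slzix] -> 13 lines: cbr zfncv qec jzwwq slzix rjxft jkuc jtbr mbrt ltz ysf qrcuh dmb
Final line count: 13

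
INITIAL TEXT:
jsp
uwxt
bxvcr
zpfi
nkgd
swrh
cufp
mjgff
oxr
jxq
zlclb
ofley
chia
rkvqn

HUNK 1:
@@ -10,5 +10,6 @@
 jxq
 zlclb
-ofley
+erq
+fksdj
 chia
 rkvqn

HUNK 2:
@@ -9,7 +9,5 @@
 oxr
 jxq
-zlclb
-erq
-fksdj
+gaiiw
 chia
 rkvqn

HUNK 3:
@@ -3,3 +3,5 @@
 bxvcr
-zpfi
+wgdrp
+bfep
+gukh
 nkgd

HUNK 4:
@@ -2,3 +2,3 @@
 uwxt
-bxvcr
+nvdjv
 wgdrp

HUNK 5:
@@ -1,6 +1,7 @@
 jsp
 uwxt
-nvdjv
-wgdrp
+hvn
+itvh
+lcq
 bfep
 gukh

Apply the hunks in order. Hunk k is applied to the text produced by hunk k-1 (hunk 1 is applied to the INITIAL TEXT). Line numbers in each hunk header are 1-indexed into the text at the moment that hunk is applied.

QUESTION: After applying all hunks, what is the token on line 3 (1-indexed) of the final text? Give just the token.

Hunk 1: at line 10 remove [ofley] add [erq,fksdj] -> 15 lines: jsp uwxt bxvcr zpfi nkgd swrh cufp mjgff oxr jxq zlclb erq fksdj chia rkvqn
Hunk 2: at line 9 remove [zlclb,erq,fksdj] add [gaiiw] -> 13 lines: jsp uwxt bxvcr zpfi nkgd swrh cufp mjgff oxr jxq gaiiw chia rkvqn
Hunk 3: at line 3 remove [zpfi] add [wgdrp,bfep,gukh] -> 15 lines: jsp uwxt bxvcr wgdrp bfep gukh nkgd swrh cufp mjgff oxr jxq gaiiw chia rkvqn
Hunk 4: at line 2 remove [bxvcr] add [nvdjv] -> 15 lines: jsp uwxt nvdjv wgdrp bfep gukh nkgd swrh cufp mjgff oxr jxq gaiiw chia rkvqn
Hunk 5: at line 1 remove [nvdjv,wgdrp] add [hvn,itvh,lcq] -> 16 lines: jsp uwxt hvn itvh lcq bfep gukh nkgd swrh cufp mjgff oxr jxq gaiiw chia rkvqn
Final line 3: hvn

Answer: hvn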